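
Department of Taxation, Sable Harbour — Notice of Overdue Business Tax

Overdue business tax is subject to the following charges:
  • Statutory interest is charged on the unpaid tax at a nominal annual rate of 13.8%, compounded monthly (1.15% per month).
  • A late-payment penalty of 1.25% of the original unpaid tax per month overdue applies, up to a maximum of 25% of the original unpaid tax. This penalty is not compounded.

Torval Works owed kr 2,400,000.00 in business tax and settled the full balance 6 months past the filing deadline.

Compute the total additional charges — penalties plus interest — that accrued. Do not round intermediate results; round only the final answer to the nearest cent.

Penalty: 6 × 1.25% × kr 2,400,000.00 = kr 180,000.00 (below the 25% cap of kr 600,000.00)
Interest: kr 2,400,000.00 × ((1 + 0.0115)^6 − 1) = kr 2,400,000.00 × 0.0710144… = kr 170,434.6345…
Penalties + interest = kr 180,000.0000 + kr 170,434.6345… = kr 350,434.63

kr 350,434.63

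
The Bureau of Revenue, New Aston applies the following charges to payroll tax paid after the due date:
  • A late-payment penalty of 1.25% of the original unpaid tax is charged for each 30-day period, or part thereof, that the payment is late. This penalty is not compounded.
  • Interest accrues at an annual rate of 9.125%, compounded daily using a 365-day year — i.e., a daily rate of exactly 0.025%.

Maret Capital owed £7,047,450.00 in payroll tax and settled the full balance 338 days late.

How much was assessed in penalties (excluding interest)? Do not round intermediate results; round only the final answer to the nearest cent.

Penalty periods: ⌈338/30⌉ = 12; penalty = 12 × 1.25% × £7,047,450.00 = £1,057,117.50

£1,057,117.50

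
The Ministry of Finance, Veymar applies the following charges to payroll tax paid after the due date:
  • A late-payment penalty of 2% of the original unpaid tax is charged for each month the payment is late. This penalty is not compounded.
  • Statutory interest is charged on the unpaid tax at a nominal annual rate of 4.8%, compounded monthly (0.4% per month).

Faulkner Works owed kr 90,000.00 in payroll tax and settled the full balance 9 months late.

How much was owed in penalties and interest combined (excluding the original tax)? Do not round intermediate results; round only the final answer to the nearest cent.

kr 19,492.33

Late-payment penalty = 2% × kr 90,000.00 × 9 mo = kr 16,200.00
Interest: kr 90,000.00 × ((1 + 0.004)^9 − 1) = kr 90,000.00 × 0.0365814… = kr 3,292.3268…
Penalties + interest = kr 16,200.0000 + kr 3,292.3268… = kr 19,492.33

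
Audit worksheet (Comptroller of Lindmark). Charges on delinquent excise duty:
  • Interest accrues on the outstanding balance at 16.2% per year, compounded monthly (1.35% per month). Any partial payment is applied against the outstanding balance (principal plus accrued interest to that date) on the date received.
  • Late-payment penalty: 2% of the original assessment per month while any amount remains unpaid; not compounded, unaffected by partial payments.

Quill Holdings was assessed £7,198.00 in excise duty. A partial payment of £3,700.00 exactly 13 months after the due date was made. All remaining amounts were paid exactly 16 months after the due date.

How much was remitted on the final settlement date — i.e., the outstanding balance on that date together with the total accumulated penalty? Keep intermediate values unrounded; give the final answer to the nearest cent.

Balance at month 13: £7,198.0000 × (1 + 0.0135)^13 = £8,568.8123…
After £3,700.00 payment: £8,568.8123… − £3,700.00 = £4,868.8123…
Balance at month 16: £4,868.8123… × (1 + 0.0135)^3 = £5,068.6732…
Penalty: 16 × 2% × £7,198.00 = £2,303.36
Final settlement = outstanding balance + penalty = £5,068.6732… + £2,303.36 = £7,372.03

£7,372.03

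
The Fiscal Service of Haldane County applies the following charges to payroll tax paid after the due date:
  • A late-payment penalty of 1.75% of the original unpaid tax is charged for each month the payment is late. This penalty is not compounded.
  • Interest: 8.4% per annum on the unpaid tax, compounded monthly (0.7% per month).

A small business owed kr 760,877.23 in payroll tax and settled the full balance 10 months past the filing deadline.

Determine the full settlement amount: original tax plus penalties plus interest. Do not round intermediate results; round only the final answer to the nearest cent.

kr 949,001.59

Late-payment penalty = 1.75% × kr 760,877.23 × 10 mo = kr 133,153.52…
Interest: kr 760,877.23 × ((1 + 0.007)^10 − 1) = kr 760,877.23 × 0.0722467… = kr 54,970.8450…
Total = kr 760,877.23 + kr 133,153.5153… + kr 54,970.8450… = kr 949,001.59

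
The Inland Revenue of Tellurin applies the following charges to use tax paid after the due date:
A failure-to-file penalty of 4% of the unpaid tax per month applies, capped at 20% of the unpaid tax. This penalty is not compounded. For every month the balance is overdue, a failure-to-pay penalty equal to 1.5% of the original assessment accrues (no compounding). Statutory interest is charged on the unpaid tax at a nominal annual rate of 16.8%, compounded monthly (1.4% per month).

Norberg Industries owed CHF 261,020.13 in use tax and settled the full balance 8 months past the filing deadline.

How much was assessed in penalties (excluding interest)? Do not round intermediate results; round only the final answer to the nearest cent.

CHF 83,526.44

Failure-to-file: 8 × 4% × CHF 261,020.13 = CHF 83,526.44…, capped at 20% × CHF 261,020.13 = CHF 52,204.03…
Failure-to-pay penalty: 8 × 1.5% × CHF 261,020.13 = CHF 31,322.42…
Total penalty = CHF 52,204.03… + CHF 31,322.42… = CHF 83,526.44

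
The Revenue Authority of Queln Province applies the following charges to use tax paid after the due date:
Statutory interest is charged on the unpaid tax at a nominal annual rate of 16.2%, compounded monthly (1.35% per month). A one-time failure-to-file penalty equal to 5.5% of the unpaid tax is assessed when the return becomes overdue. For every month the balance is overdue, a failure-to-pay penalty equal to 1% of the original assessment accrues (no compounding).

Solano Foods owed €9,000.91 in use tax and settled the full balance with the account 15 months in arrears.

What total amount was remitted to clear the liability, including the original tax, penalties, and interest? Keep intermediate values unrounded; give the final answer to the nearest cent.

Failure-to-file penalty: 5.5% × €9,000.91 = €495.05…
Failure-to-pay penalty: 15 × 1% × €9,000.91 = €1,350.14…
Interest: €9,000.91 × ((1 + 0.0135)^15 − 1) = €9,000.91 × 0.2228024… = €2,005.4247…
Total = €9,000.91 + €1,845.1866… + €2,005.4247… = €12,851.52

€12,851.52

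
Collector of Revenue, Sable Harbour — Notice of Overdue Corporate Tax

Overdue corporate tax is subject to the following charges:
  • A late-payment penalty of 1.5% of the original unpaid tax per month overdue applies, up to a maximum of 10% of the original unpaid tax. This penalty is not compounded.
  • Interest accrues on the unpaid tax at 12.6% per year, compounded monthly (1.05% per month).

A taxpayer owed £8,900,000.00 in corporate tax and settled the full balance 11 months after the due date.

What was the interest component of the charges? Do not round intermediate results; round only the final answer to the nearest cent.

Interest: £8,900,000.00 × ((1 + 0.0105)^11 − 1) = £8,900,000.00 × 0.1217588… = £1,083,653.5771…

£1,083,653.58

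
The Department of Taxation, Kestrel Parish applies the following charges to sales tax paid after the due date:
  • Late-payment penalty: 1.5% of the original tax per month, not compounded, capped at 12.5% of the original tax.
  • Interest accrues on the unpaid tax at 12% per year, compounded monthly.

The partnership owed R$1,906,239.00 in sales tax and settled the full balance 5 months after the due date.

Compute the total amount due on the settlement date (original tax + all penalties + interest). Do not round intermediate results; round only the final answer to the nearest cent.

R$2,146,444.27

Penalty: 5 × 1.5% × R$1,906,239.00 = R$142,967.93… (below the 12.5% cap of R$238,279.88…)
Interest (12%/yr ÷ 12 = 1%/month): R$1,906,239.00 × ((1 + 0.01)^5 − 1) = R$97,237.3469…
Total = R$1,906,239.00 + R$142,967.9250 + R$97,237.3469… = R$2,146,444.27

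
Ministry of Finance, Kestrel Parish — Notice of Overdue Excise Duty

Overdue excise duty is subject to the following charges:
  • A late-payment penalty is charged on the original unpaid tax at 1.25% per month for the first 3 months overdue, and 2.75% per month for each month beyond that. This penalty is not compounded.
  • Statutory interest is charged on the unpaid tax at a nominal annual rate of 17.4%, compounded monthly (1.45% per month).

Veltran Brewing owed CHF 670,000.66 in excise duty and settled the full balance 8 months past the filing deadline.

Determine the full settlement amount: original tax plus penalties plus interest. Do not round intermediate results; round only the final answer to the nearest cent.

Penalty, months 1–3: 3 × 1.25% × CHF 670,000.66 = CHF 25,125.02…
Penalty, months 4–8: 5 × 2.75% × CHF 670,000.66 = CHF 92,125.09…
Interest: CHF 670,000.66 × ((1 + 0.0145)^8 − 1) = CHF 670,000.66 × 0.1220609… = CHF 81,780.8524…
Total = CHF 670,000.66 + CHF 117,250.1155 + CHF 81,780.8524… = CHF 869,031.63

CHF 869,031.63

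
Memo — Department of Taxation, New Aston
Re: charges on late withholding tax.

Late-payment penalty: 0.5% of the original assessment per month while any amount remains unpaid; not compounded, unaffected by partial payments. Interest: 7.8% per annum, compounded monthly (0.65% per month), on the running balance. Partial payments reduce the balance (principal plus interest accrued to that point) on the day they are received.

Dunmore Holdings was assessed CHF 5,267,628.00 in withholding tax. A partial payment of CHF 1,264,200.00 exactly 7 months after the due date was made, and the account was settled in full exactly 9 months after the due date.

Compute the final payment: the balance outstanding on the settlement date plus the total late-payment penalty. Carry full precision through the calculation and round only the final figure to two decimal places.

CHF 4,540,274.26

Balance at month 7: CHF 5,267,628.0000 × (1 + 0.0065)^7 = CHF 5,512,029.7391…
After CHF 1,264,200.00 payment: CHF 5,512,029.7391… − CHF 1,264,200.00 = CHF 4,247,829.7391…
Balance at month 9: CHF 4,247,829.7391… × (1 + 0.0065)^2 = CHF 4,303,230.9965…
Penalty: 9 × 0.5% × CHF 5,267,628.00 = CHF 237,043.26
Final settlement = outstanding balance + penalty = CHF 4,303,230.9965… + CHF 237,043.26 = CHF 4,540,274.26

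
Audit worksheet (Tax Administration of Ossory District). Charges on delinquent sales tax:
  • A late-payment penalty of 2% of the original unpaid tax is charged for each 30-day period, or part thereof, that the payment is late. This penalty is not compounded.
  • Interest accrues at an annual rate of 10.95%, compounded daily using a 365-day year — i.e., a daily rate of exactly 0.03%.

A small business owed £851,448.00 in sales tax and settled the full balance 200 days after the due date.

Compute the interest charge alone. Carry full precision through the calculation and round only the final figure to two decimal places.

£52,642.47

Interest: £851,448.00 × ((1 + 0.0003)^200 − 1) = £851,448.00 × 0.06182699… = £52,642.4687…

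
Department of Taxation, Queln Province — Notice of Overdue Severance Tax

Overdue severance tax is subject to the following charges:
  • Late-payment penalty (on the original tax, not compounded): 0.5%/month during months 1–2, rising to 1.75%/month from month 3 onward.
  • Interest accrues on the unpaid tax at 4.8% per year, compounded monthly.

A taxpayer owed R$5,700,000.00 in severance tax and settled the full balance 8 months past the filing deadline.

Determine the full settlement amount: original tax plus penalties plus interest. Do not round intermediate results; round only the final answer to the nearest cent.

Penalty, months 1–2: 2 × 0.5% × R$5,700,000.00 = R$57,000.00
Penalty, months 3–8: 6 × 1.75% × R$5,700,000.00 = R$598,500.00
Interest (4.8%/yr ÷ 12 = 0.4%/month): R$5,700,000.00 × ((1 + 0.004)^8 − 1) = R$184,974.1313…
Total = R$5,700,000.00 + R$655,500.0000 + R$184,974.1313… = R$6,540,474.13

R$6,540,474.13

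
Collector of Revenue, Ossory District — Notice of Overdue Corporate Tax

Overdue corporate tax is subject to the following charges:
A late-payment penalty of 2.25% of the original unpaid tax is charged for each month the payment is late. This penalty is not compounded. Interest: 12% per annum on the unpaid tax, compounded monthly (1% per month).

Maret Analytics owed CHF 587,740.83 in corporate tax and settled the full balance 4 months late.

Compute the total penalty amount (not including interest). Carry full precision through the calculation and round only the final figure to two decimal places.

Late-payment penalty: 4 × 2.25% × CHF 587,740.83 = CHF 52,896.67…

CHF 52,896.67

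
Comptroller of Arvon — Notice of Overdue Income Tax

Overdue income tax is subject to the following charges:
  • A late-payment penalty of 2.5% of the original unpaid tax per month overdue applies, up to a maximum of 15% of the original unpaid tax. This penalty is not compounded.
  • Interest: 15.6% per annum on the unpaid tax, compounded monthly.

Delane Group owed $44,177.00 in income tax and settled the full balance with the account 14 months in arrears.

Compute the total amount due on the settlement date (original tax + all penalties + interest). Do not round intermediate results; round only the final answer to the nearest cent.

Penalty (uncapped): 14 × 2.5% × $44,177.00 = $15,461.95; cap = 15% × $44,177.00 = $6,626.55 → penalty = $6,626.55
Interest (15.6%/yr ÷ 12 = 1.3%/month): $44,177.00 × ((1 + 0.013)^14 − 1) = $8,756.2373…
Total = $44,177.00 + $6,626.5500 + $8,756.2373… = $59,559.79

$59,559.79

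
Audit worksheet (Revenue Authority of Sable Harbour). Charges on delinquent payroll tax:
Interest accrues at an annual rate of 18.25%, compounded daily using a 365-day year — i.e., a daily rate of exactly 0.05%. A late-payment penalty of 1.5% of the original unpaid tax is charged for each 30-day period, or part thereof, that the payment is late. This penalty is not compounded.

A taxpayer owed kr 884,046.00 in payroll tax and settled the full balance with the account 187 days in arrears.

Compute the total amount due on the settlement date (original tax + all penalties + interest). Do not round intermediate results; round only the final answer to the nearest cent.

Penalty periods: ⌈187/30⌉ = 7; penalty = 7 × 1.5% × kr 884,046.00 = kr 92,824.83
Interest: kr 884,046.00 × ((1 + 0.0005)^187 − 1) = kr 884,046.00 × 0.09798495… = kr 86,623.1997…
Total = kr 884,046.00 + kr 92,824.8300 + kr 86,623.1997… = kr 1,063,494.03

kr 1,063,494.03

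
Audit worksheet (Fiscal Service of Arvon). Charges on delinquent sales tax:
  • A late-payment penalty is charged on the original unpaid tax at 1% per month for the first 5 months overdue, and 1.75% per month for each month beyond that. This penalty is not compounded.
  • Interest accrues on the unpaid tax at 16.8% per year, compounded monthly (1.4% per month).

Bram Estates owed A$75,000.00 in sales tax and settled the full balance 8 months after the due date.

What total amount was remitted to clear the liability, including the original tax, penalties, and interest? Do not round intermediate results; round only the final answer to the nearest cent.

Penalty, months 1–5: 5 × 1% × A$75,000.00 = A$3,750.00
Penalty, months 6–8: 3 × 1.75% × A$75,000.00 = A$3,937.50
Interest: A$75,000.00 × ((1 + 0.014)^8 − 1) = A$75,000.00 × 0.1176444… = A$8,823.3288…
Total = A$75,000.00 + A$7,687.5000 + A$8,823.3288… = A$91,510.83

A$91,510.83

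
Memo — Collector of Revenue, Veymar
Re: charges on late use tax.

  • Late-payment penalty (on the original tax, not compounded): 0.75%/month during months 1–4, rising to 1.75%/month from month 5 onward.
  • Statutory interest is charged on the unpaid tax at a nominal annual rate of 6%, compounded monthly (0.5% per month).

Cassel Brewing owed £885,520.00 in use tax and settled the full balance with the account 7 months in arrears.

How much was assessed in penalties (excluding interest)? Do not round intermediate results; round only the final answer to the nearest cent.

Penalty, months 1–4: 4 × 0.75% × £885,520.00 = £26,565.60
Penalty, months 5–7: 3 × 1.75% × £885,520.00 = £46,489.80
Total penalty = £26,565.60 + £46,489.80 = £73,055.40

£73,055.40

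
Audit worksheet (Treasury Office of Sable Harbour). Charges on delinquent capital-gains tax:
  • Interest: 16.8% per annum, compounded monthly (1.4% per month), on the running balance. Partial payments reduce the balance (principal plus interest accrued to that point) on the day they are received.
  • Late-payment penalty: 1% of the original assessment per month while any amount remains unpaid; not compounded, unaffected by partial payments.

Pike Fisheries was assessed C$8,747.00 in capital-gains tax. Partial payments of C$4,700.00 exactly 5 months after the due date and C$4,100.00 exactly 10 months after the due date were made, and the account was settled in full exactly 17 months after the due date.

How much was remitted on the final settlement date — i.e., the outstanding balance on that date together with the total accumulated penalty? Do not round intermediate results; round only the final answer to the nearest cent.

Balance at month 5: C$8,747.0000 × (1 + 0.014)^5 = C$9,376.6758…
After C$4,700.00 payment: C$9,376.6758… − C$4,700.00 = C$4,676.6758…
Balance at month 10: C$4,676.6758… × (1 + 0.014)^5 = C$5,013.3386…
After C$4,100.00 payment: C$5,013.3386… − C$4,100.00 = C$913.3386…
Balance at month 17: C$913.3386… × (1 + 0.014)^7 = C$1,006.6941…
Penalty: 17 × 1% × C$8,747.00 = C$1,486.99
Final settlement = outstanding balance + penalty = C$1,006.6941… + C$1,486.99 = C$2,493.68

C$2,493.68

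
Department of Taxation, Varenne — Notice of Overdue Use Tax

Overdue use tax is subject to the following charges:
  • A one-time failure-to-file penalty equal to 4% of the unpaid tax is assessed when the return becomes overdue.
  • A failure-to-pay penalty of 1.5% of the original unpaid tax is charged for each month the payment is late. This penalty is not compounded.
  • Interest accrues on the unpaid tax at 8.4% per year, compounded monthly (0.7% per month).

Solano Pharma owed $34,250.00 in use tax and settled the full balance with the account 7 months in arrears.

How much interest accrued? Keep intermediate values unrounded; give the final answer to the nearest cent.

$1,713.91

Interest: $34,250.00 × ((1 + 0.007)^7 − 1) = $34,250.00 × 0.0500411… = $1,713.9073…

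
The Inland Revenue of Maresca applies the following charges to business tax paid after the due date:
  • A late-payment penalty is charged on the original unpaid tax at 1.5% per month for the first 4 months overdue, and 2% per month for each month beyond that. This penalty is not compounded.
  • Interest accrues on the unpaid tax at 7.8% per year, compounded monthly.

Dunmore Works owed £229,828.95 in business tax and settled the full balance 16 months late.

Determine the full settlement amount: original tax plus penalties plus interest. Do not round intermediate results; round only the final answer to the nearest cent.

Penalty, months 1–4: 4 × 1.5% × £229,828.95 = £13,789.74…
Penalty, months 5–16: 12 × 2% × £229,828.95 = £55,158.95…
Interest (7.8%/yr ÷ 12 = 0.65%/month): £229,828.95 × ((1 + 0.0065)^16 − 1) = £25,103.5474…
Total = £229,828.95 + £68,948.6850 + £25,103.5474… = £323,881.18

£323,881.18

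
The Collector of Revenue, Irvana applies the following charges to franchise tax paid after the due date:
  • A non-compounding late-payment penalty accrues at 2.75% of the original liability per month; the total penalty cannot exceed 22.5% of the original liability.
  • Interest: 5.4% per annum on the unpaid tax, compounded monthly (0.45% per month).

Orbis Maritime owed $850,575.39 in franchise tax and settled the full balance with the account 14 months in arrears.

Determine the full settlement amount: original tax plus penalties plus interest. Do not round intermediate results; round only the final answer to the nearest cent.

$1,097,137.07

Penalty (uncapped): 14 × 2.75% × $850,575.39 = $327,471.53…; cap = 22.5% × $850,575.39 = $191,379.46… → penalty = $191,379.46…
Interest: $850,575.39 × ((1 + 0.0045)^14 − 1) = $850,575.39 × 0.0648763… = $55,182.2128…
Total = $850,575.39 + $191,379.4628… + $55,182.2128… = $1,097,137.07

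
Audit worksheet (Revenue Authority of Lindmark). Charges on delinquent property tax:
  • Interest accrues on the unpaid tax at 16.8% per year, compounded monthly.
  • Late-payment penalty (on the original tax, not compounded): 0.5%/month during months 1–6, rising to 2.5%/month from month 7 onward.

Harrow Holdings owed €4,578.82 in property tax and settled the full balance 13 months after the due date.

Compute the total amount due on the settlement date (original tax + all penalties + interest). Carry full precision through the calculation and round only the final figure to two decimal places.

Penalty, months 1–6: 6 × 0.5% × €4,578.82 = €137.36…
Penalty, months 7–13: 7 × 2.5% × €4,578.82 = €801.29…
Interest (16.8%/yr ÷ 12 = 1.4%/month): €4,578.82 × ((1 + 0.014)^13 − 1) = €907.0686…
Total = €4,578.82 + €938.6581 + €907.0686… = €6,424.55

€6,424.55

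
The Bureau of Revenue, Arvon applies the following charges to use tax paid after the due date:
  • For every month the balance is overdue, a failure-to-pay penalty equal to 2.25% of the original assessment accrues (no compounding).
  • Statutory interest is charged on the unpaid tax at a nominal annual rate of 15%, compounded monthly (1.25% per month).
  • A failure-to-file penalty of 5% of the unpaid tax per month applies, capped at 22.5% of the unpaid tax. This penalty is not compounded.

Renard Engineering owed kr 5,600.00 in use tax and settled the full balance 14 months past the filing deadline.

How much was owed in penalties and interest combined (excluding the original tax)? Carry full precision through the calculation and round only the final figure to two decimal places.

kr 4,087.75

Failure-to-file: 14 × 5% × kr 5,600.00 = kr 3,920.00, capped at 22.5% × kr 5,600.00 = kr 1,260.00
Failure-to-pay penalty: 14 × 2.25% × kr 5,600.00 = kr 1,764.00
Interest: kr 5,600.00 × ((1 + 0.0125)^14 − 1) = kr 5,600.00 × 0.1899547… = kr 1,063.7466…
Penalties + interest = kr 3,024.0000 + kr 1,063.7466… = kr 4,087.75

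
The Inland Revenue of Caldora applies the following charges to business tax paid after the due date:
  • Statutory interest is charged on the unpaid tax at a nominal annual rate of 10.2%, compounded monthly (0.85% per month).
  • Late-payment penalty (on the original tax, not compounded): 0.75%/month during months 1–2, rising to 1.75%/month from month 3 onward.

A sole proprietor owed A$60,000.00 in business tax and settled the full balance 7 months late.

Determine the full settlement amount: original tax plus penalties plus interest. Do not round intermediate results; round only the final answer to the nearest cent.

Penalty, months 1–2: 2 × 0.75% × A$60,000.00 = A$900.00
Penalty, months 3–7: 5 × 1.75% × A$60,000.00 = A$5,250.00
Interest: A$60,000.00 × ((1 + 0.0085)^7 − 1) = A$60,000.00 × 0.0610389… = A$3,662.3357…
Total = A$60,000.00 + A$6,150.0000 + A$3,662.3357… = A$69,812.34

A$69,812.34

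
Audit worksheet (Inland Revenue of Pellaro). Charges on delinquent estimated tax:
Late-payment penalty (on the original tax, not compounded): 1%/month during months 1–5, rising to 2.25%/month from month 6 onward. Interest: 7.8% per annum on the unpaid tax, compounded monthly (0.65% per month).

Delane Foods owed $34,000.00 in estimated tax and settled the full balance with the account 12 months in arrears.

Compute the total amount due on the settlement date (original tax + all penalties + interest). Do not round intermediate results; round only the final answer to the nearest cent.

$43,803.89

Penalty, months 1–5: 5 × 1% × $34,000.00 = $1,700.00
Penalty, months 6–12: 7 × 2.25% × $34,000.00 = $5,355.00
Interest: $34,000.00 × ((1 + 0.0065)^12 − 1) = $34,000.00 × 0.0808498… = $2,748.8936…
Total = $34,000.00 + $7,055.0000 + $2,748.8936… = $43,803.89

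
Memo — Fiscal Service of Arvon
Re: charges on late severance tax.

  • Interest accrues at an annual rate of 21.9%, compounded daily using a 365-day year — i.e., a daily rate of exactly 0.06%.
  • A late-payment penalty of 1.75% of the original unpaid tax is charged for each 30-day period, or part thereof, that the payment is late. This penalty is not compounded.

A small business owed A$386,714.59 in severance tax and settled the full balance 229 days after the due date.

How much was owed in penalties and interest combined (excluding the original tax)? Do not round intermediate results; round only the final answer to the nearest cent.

A$111,079.78

Penalty periods: ⌈229/30⌉ = 8; penalty = 8 × 1.75% × A$386,714.59 = A$54,140.04…
Interest: A$386,714.59 × ((1 + 0.0006)^229 − 1) = A$386,714.59 × 0.14723970… = A$56,939.7403…
Penalties + interest = A$54,140.0426 + A$56,939.7403… = A$111,079.78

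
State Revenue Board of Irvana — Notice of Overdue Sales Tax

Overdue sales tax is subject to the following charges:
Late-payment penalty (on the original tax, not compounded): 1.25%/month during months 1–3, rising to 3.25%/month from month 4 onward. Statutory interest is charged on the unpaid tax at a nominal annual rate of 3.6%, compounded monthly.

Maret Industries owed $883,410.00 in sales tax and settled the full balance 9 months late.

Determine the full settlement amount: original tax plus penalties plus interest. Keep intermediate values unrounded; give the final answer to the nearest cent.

$1,112,943.13

Penalty, months 1–3: 3 × 1.25% × $883,410.00 = $33,127.88…
Penalty, months 4–9: 6 × 3.25% × $883,410.00 = $172,264.95
Interest (3.6%/yr ÷ 12 = 0.3%/month): $883,410.00 × ((1 + 0.003)^9 − 1) = $24,140.3075…
Total = $883,410.00 + $205,392.8250 + $24,140.3075… = $1,112,943.13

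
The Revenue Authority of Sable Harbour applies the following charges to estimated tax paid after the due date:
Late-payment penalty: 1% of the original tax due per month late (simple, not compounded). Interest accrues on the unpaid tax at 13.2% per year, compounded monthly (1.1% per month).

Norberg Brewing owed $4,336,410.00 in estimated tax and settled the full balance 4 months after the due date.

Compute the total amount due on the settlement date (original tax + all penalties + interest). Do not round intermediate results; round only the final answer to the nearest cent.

Late-payment penalty = 1% × $4,336,410.00 × 4 mo = $173,456.40
Interest: $4,336,410.00 × ((1 + 0.011)^4 − 1) = $4,336,410.00 × 0.0447313… = $193,973.4242…
Total = $4,336,410.00 + $173,456.4000 + $193,973.4242… = $4,703,839.82

$4,703,839.82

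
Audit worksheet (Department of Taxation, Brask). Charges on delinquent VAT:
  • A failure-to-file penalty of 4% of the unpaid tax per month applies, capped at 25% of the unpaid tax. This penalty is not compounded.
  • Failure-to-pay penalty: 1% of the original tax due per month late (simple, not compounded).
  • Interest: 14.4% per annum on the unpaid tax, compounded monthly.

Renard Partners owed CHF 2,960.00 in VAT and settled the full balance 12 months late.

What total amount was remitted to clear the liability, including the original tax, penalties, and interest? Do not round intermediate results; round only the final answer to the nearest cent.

Failure-to-file: 12 × 4% × CHF 2,960.00 = CHF 1,420.80, capped at 25% × CHF 2,960.00 = CHF 740.00
Failure-to-pay penalty: 12 × 1% × CHF 2,960.00 = CHF 355.20
Interest (14.4%/yr ÷ 12 = 1.2%/month): CHF 2,960.00 × ((1 + 0.012)^12 − 1) = CHF 455.5281…
Total = CHF 2,960.00 + CHF 1,095.2000 + CHF 455.5281… = CHF 4,510.73

CHF 4,510.73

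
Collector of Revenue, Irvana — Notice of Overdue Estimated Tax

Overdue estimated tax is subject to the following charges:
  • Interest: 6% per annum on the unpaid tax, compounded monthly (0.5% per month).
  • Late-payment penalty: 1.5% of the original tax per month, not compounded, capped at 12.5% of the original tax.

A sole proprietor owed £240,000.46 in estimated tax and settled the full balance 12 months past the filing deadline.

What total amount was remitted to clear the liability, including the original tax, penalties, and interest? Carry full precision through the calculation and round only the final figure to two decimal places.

Penalty (uncapped): 12 × 1.5% × £240,000.46 = £43,200.08…; cap = 12.5% × £240,000.46 = £30,000.06… → penalty = £30,000.06…
Interest: £240,000.46 × ((1 + 0.005)^12 − 1) = £240,000.46 × 0.0616778… = £14,802.7032…
Total = £240,000.46 + £30,000.0575 + £14,802.7032… = £284,803.22

£284,803.22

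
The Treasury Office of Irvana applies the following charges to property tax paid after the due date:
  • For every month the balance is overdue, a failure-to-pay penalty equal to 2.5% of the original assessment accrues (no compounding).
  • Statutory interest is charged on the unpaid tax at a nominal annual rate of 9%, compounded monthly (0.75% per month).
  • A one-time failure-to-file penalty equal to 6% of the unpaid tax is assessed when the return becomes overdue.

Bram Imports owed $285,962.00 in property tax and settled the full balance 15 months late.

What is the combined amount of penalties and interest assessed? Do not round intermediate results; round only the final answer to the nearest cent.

Failure-to-file penalty: 6% × $285,962.00 = $17,157.72
Failure-to-pay penalty = 2.5% × $285,962.00 × 15 mo = $107,235.75
Interest: $285,962.00 × ((1 + 0.0075)^15 − 1) = $285,962.00 × 0.1186026… = $33,915.8351…
Penalties + interest = $124,393.4700 + $33,915.8351… = $158,309.31

$158,309.31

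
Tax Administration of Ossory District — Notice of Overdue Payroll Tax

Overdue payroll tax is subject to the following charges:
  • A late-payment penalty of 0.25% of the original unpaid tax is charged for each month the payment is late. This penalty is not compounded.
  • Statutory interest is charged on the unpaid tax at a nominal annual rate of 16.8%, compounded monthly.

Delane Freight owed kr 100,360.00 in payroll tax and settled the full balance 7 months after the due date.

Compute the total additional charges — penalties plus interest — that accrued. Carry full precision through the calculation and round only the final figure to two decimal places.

kr 12,014.44

Late-payment penalty = 0.25% × kr 100,360.00 × 7 mo = kr 1,756.30
Interest (16.8%/yr ÷ 12 = 1.4%/month): kr 100,360.00 × ((1 + 0.014)^7 − 1) = kr 10,258.1364…
Penalties + interest = kr 1,756.3000 + kr 10,258.1364… = kr 12,014.44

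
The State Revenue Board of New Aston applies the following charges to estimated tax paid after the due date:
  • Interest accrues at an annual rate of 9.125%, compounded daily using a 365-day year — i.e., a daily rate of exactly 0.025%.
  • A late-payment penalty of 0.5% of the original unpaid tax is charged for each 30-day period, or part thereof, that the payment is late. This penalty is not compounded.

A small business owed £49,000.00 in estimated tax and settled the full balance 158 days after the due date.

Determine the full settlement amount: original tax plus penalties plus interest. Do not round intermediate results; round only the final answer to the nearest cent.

Penalty periods: ⌈158/30⌉ = 6; penalty = 6 × 0.5% × £49,000.00 = £1,470.00
Interest: £49,000.00 × ((1 + 0.00025)^158 − 1) = £49,000.00 × 0.04028536… = £1,973.9828…
Total = £49,000.00 + £1,470.0000 + £1,973.9828… = £52,443.98

£52,443.98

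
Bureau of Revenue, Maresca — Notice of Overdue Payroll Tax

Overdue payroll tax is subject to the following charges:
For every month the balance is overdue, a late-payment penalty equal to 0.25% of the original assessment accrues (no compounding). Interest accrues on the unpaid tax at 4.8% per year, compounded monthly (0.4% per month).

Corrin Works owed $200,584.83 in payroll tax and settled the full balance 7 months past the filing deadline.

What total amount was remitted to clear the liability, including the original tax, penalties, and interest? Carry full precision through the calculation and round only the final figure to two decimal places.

Late-payment penalty: 7 × 0.25% × $200,584.83 = $3,510.23…
Interest: $200,584.83 × ((1 + 0.004)^7 − 1) = $200,584.83 × 0.0283382… = $5,684.2229…
Total = $200,584.83 + $3,510.2345… + $5,684.2229… = $209,779.29

$209,779.29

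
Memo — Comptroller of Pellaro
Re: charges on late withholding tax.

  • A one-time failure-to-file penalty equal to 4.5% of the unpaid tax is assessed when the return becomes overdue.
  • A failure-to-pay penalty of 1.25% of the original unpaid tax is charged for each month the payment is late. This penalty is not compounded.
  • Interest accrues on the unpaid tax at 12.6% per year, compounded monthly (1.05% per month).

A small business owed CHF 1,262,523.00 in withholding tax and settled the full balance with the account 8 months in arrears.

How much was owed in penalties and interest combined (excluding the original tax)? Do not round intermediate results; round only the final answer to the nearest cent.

CHF 293,098.10

Failure-to-file penalty: 4.5% × CHF 1,262,523.00 = CHF 56,813.54…
Failure-to-pay penalty = 1.25% × CHF 1,262,523.00 × 8 mo = CHF 126,252.30
Interest: CHF 1,262,523.00 × ((1 + 0.0105)^8 − 1) = CHF 1,262,523.00 × 0.0871527… = CHF 110,032.2694…
Penalties + interest = CHF 183,065.8350 + CHF 110,032.2694… = CHF 293,098.10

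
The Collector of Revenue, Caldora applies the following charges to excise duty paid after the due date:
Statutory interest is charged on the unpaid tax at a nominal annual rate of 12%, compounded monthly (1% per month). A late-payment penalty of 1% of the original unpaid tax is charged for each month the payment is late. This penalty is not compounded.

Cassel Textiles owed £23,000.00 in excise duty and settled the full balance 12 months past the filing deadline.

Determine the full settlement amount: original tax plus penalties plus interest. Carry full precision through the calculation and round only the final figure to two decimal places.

£28,676.98

Late-payment penalty = 1% × £23,000.00 × 12 mo = £2,760.00
Interest: £23,000.00 × ((1 + 0.01)^12 − 1) = £23,000.00 × 0.1268250… = £2,916.9757…
Total = £23,000.00 + £2,760.0000 + £2,916.9757… = £28,676.98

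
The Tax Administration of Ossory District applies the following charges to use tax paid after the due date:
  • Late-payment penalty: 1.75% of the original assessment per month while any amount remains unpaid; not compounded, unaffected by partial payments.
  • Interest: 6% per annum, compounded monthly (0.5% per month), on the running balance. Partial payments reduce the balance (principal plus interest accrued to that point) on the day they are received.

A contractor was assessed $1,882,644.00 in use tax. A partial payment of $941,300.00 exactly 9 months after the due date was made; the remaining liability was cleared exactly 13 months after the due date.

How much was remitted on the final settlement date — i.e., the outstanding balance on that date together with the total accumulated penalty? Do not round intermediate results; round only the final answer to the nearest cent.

Balance at month 9: $1,882,644.0000 × (1 + 0.005)^9 = $1,969,077.2764…
After $941,300.00 payment: $1,969,077.2764… − $941,300.00 = $1,027,777.2764…
Balance at month 13: $1,027,777.2764… × (1 + 0.005)^4 = $1,048,487.5030…
Penalty: 13 × 1.75% × $1,882,644.00 = $428,301.51
Final settlement = outstanding balance + penalty = $1,048,487.5030… + $428,301.51 = $1,476,789.01

$1,476,789.01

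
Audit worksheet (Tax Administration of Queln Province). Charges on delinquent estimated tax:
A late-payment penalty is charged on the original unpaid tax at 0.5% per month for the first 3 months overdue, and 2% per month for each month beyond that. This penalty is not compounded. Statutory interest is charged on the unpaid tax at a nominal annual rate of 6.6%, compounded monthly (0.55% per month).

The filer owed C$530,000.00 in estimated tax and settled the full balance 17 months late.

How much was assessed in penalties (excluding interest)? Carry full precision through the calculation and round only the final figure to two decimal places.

C$156,350.00

Penalty, months 1–3: 3 × 0.5% × C$530,000.00 = C$7,950.00
Penalty, months 4–17: 14 × 2% × C$530,000.00 = C$148,400.00
Total penalty = C$7,950.00 + C$148,400.00 = C$156,350.00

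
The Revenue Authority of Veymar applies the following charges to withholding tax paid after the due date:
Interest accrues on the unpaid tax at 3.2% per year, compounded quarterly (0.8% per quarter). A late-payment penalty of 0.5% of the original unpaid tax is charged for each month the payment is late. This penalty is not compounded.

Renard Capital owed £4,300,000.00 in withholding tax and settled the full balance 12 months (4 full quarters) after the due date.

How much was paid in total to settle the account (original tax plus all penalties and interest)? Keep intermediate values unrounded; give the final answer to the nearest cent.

Late-payment penalty: 12 × 0.5% × £4,300,000.00 = £258,000.00
Interest: £4,300,000.00 × ((1 + 0.008)^4 − 1) = £4,300,000.00 × 0.0323861… = £139,260.0240…
Total = £4,300,000.00 + £258,000.0000 + £139,260.0240… = £4,697,260.02

£4,697,260.02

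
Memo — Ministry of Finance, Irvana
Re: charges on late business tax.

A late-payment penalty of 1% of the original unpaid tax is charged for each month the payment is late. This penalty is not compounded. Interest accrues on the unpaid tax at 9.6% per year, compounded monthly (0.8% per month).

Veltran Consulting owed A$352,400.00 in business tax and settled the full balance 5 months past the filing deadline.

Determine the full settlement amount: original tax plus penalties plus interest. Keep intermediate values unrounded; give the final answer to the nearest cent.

A$384,343.35

Late-payment penalty = 1% × A$352,400.00 × 5 mo = A$17,620.00
Interest: A$352,400.00 × ((1 + 0.008)^5 − 1) = A$352,400.00 × 0.0406451… = A$14,323.3475…
Total = A$352,400.00 + A$17,620.0000 + A$14,323.3475… = A$384,343.35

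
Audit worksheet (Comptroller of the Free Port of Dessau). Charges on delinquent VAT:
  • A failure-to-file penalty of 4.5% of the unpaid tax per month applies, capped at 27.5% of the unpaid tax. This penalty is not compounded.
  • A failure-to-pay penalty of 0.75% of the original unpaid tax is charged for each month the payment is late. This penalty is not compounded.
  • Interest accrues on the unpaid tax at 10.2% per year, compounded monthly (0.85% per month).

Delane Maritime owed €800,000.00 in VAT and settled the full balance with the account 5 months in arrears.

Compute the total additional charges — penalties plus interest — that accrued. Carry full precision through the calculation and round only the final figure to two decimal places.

Failure-to-file: 5 × 4.5% × €800,000.00 = €180,000.00 (under the 27.5% cap)
Failure-to-pay penalty: 5 × 0.75% × €800,000.00 = €30,000.00
Interest: €800,000.00 × ((1 + 0.0085)^5 − 1) = €800,000.00 × 0.0432287… = €34,582.9339…
Penalties + interest = €210,000.0000 + €34,582.9339… = €244,582.93

€244,582.93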